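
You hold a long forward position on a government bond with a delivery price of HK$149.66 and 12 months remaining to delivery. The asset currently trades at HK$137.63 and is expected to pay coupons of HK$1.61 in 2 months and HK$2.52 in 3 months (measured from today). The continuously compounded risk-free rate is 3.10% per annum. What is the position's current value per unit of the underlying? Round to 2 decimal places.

PV(remaining coupons) I = 1.61·e^(−0.0310·2/12) + 2.52·e^(−0.0310·3/12) = 4.1022
Current forward F = (S − I)·e^(rT) = (137.63 − 4.1022)·e^(0.0310·12/12) = 133.5278 × 1.031486 = 137.7321
Value (long) = (F − K)·e^(−rT) = (137.7321 − 149.66) × 0.969476 = -11.5638
Value = -HK$11.56

-HK$11.56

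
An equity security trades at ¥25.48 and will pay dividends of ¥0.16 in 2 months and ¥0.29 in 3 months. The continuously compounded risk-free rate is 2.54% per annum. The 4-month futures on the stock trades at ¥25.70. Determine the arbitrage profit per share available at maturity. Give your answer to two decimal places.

PV(dividends) I = 0.16·e^(−0.0254·2/12) + 0.29·e^(−0.0254·3/12) = 0.4475
Fair futures F* = (S − I)·e^(rT) = (25.48 − 0.4475)·e^0.008467 = 25.0325 × 1.008503 = 25.2454
Market ¥25.70 > fair 25.2454: forward overpriced → cash-and-carry (borrow at r, buy the stock and collect the dividends, short the forward).
Profit at T = |F_mkt − F*| = |25.70 − 25.2454| = ¥0.45 per share

¥0.45 per share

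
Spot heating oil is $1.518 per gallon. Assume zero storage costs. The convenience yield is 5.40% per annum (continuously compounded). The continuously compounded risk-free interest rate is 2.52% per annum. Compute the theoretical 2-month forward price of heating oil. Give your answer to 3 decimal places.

$1.511 per gallon

Net carry = r + u − y = 0.0252 + 0.0000 − 0.0540 = -0.0288
F = S·e^((r+u−y)T) = 1.518 · e^(-0.0288 × 2/12) = 1.518 · e^-0.004800
= 1.518 × 0.995212 = $1.511 per gallon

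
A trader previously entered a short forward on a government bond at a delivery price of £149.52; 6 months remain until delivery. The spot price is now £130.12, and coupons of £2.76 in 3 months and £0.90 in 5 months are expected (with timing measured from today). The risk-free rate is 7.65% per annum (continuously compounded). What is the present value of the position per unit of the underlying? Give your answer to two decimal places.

PV(remaining coupons) I = 2.76·e^(−0.0765·3/12) + 0.90·e^(−0.0765·5/12) = 3.5795
Current forward F = (S − I)·e^(rT) = (130.12 − 3.5795)·e^(0.0765·6/12) = 126.5405 × 1.038991 = 131.4744
Value (long) = (F − K)·e^(−rT) = (131.4744 − 149.52) × 0.962472 = -17.3684
Short position value = −(long value) = £17.37

£17.37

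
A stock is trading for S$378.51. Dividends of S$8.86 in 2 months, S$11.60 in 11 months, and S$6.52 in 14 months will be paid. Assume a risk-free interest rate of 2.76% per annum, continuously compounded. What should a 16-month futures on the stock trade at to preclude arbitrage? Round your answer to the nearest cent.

PV(dividends) I = 8.86·e^(−0.0276·2/12) + 11.60·e^(−0.0276·11/12) + 6.52·e^(−0.0276·14/12)
I = 8.8193 + 11.3102 + 6.3134 = 26.4429
F = (S − I)·e^(rT) = (378.51 − 26.4429) · e^(0.0276·16/12)
= 352.0671 · e^0.036800 = 352.0671 × 1.037486 = S$365.26

S$365.26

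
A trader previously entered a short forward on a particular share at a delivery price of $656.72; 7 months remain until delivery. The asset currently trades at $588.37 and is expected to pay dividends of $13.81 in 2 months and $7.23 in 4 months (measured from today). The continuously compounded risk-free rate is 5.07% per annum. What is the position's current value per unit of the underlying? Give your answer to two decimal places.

$70.01

PV(remaining dividends) I = 13.81·e^(−0.0507·2/12) + 7.23·e^(−0.0507·4/12) = 20.8026
Current forward F = (S − I)·e^(rT) = (588.37 − 20.8026)·e^(0.0507·7/12) = 567.5674 × 1.030017 = 584.6041
Value (long) = (F − K)·e^(−rT) = (584.6041 − 656.72) × 0.970858 = -70.0143
Short position value = −(long value) = $70.01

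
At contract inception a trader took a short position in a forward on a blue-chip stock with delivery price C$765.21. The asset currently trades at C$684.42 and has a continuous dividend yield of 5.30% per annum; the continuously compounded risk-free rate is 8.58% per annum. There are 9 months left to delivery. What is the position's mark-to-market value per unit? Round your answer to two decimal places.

C$59.77

Current fair forward for the remaining 9 months: F = S·e^((r − q)·T), (r − q) = 0.0858 − 0.0530 = 0.0328
F = 684.42 · e^(0.0328 × 9/12) = 684.42 × 1.024905 = 701.4655
Value of long forward = (F − K)·e^(−rT) = (701.4655 − 765.21) · e^(−0.0858·9/12)
= -63.7445 × 0.937677 = -59.77
Short position value = −(long value) = C$59.77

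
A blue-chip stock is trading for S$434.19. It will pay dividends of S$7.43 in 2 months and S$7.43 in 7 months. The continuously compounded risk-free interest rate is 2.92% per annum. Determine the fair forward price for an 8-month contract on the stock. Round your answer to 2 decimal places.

PV(dividends) I = 7.43·e^(−0.0292·2/12) + 7.43·e^(−0.0292·7/12)
I = 7.3939 + 7.3045 = 14.6984
F = (S − I)·e^(rT) = (434.19 − 14.6984) · e^(0.0292·8/12)
= 419.4916 · e^0.019467 = 419.4916 × 1.019658 = S$427.74

S$427.74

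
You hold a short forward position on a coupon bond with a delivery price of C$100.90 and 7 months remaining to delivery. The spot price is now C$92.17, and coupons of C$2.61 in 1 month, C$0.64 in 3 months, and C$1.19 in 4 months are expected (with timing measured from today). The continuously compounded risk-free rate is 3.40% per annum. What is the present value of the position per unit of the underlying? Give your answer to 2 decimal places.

PV(remaining coupons) I = 2.61·e^(−0.0340·1/12) + 0.64·e^(−0.0340·3/12) + 1.19·e^(−0.0340·4/12) = 4.4138
Current forward F = (S − I)·e^(rT) = (92.17 − 4.4138)·e^(0.0340·7/12) = 87.7562 × 1.020031 = 89.5140
Value (long) = (F − K)·e^(−rT) = (89.5140 − 100.90) × 0.980362 = -11.1624
Short position value = −(long value) = C$11.16

C$11.16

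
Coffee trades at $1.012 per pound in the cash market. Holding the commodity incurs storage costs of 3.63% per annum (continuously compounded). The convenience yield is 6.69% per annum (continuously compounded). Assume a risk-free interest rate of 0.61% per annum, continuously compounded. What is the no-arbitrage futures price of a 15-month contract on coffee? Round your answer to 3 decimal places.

Net carry = r + u − y = 0.0061 + 0.0363 − 0.0669 = -0.0245
F = S·e^((r+u−y)T) = 1.012 · e^(-0.0245 × 15/12) = 1.012 · e^-0.030625
= 1.012 × 0.969839 = $0.981 per pound

$0.981 per pound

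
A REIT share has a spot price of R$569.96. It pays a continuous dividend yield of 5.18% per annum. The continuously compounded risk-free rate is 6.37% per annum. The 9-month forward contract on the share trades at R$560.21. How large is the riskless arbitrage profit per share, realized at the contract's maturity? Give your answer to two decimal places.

R$14.86 per share

Fair forward: F* = S·e^(carry·T), with carry = (r − q) = 0.0637 − 0.0518 = 0.0119
F* = 569.96 · e^(0.0119 × 9/12) = 569.96 · e^0.008925 = 569.96 × 1.008965 = R$575.0697
Market R$560.21 < fair R$575.0697: forward underpriced → reverse cash-and-carry (short spot, go long the forward).
At maturity, profit = |F_mkt − F*| = |560.21 − 575.0697| = R$14.86 per share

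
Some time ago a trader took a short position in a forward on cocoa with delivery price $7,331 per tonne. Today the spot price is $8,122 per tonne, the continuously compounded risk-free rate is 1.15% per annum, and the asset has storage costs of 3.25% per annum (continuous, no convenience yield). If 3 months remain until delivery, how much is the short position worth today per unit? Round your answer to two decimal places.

Current fair forward for the remaining 3 months: F = S·e^((r + u)·T), (r + u) = 0.0115 + 0.0325 = 0.0440
F = 8122 · e^(0.0440 × 3/12) = 8122 × 1.01106072 = 8211.8352
Value of long forward = (F − K)·e^(−rT) = (8211.8352 − 7331) · e^(−0.0115·3/12)
= 880.8352 × 0.99712913 = 878.31
Short position value = −(long value) = -$878.31

-$878.31 per tonne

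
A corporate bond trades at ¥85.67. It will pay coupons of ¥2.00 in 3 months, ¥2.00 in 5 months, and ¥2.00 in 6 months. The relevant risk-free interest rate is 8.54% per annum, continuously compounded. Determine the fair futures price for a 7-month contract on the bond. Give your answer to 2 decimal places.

¥83.95

PV(coupons) I = 2.00·e^(−0.0854·3/12) + 2.00·e^(−0.0854·5/12) + 2.00·e^(−0.0854·6/12)
I = 1.9578 + 1.9301 + 1.9164 = 5.8043
F = (S − I)·e^(rT) = (85.67 − 5.8043) · e^(0.0854·7/12)
= 79.8657 · e^0.049817 = 79.8657 × 1.051079 = ¥83.95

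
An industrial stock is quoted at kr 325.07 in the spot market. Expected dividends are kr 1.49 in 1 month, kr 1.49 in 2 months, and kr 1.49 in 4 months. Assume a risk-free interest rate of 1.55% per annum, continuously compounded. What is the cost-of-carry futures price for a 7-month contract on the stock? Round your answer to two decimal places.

PV(dividends) I = 1.49·e^(−0.0155·1/12) + 1.49·e^(−0.0155·2/12) + 1.49·e^(−0.0155·4/12)
I = 1.4881 + 1.4862 + 1.4823 = 4.4566
F = (S − I)·e^(rT) = (325.07 − 4.4566) · e^(0.0155·7/12)
= 320.6134 · e^0.009042 = 320.6134 × 1.009083 = kr 323.53

kr 323.53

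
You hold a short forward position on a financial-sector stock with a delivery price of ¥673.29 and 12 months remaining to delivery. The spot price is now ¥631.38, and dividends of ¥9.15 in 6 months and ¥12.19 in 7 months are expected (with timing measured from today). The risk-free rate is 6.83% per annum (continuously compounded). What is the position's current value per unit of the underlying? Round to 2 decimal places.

PV(remaining dividends) I = 9.15·e^(−0.0683·6/12) + 12.19·e^(−0.0683·7/12) = 20.5567
Current forward F = (S − I)·e^(rT) = (631.38 − 20.5567)·e^(0.0683·12/12) = 610.8233 × 1.070686 = 654.0000
Value (long) = (F − K)·e^(−rT) = (654.0000 − 673.29) × 0.933980 = -18.0165
Short position value = −(long value) = ¥18.02

¥18.02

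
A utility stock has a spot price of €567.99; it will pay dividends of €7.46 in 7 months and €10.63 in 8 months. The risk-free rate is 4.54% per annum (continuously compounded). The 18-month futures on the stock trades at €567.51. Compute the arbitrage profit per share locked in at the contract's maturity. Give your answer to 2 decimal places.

€21.69 per share

PV(dividends) I = 7.46·e^(−0.0454·7/12) + 10.63·e^(−0.0454·8/12) = 17.5781
Fair futures F* = (S − I)·e^(rT) = (567.99 − 17.5781)·e^0.068100 = 550.4119 × 1.070472 = 589.2005
Market €567.51 < fair 589.2005: forward underpriced → reverse cash-and-carry (short the stock, invest proceeds at r, pay the dividends, go long the forward).
Profit at T = |F_mkt − F*| = |567.51 − 589.2005| = €21.69 per share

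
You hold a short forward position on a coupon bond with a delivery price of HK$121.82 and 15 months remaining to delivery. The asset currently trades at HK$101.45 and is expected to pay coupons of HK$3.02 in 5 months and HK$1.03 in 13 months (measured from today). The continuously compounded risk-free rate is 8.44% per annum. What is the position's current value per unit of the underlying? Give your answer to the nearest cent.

PV(remaining coupons) I = 3.02·e^(−0.0844·5/12) + 1.03·e^(−0.0844·13/12) = 3.8556
Current forward F = (S − I)·e^(rT) = (101.45 − 3.8556)·e^(0.0844·15/12) = 97.5944 × 1.111266 = 108.4533
Value (long) = (F − K)·e^(−rT) = (108.4533 − 121.82) × 0.899874 = -12.0283
Short position value = −(long value) = HK$12.03

HK$12.03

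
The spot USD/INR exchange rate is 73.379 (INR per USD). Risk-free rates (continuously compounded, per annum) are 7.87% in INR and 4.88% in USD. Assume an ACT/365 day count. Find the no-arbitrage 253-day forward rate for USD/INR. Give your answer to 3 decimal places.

74.916

F = S·e^((r_INR − r_USD)T) = 73.379 · e^((0.0787 − 0.0488) × 253/365)
= 73.379 · e^0.020725 = 73.379 × 1.020941
F = 74.916 INR per USD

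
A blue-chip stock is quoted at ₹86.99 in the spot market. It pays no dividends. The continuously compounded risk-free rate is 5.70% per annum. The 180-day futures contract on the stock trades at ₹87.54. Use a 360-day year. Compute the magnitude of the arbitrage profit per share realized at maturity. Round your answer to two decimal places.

Fair futures: F* = S·e^(carry·T), with carry = r = 0.0570
F* = 86.99 · e^(0.0570 × 180/360) = 86.99 · e^0.028500 = 86.99 × 1.028910 = ₹89.5049
Market ₹87.54 < fair ₹89.5049: forward underpriced → reverse cash-and-carry (short spot, go long the forward).
At maturity, profit = |F_mkt − F*| = |87.54 − 89.5049| = ₹1.96 per share

₹1.96 per share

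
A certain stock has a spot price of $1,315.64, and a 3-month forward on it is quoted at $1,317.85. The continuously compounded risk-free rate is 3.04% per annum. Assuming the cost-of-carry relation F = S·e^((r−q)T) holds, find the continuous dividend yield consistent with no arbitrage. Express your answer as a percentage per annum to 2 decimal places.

2.37%

From F = S·e^((r−q)T): (r − q) = ln(F/S)/T
ln(1317.85/1315.64) = ln(1.001680) = 0.001679
(r − q) = 0.001679 / (3/12) = 0.006716
q = r − ln(F/S)/T = 0.0304 − 0.006716 = 0.023684
q = 2.37%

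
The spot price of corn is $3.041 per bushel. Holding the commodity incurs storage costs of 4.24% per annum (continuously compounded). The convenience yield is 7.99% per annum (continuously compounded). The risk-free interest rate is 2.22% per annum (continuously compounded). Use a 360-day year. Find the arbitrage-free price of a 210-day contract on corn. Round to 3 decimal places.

Net carry = r + u − y = 0.0222 + 0.0424 − 0.0799 = -0.0153
F = S·e^((r+u−y)T) = 3.041 · e^(-0.0153 × 210/360) = 3.041 · e^-0.008925
= 3.041 × 0.991115 = $3.014 per bushel

$3.014 per bushel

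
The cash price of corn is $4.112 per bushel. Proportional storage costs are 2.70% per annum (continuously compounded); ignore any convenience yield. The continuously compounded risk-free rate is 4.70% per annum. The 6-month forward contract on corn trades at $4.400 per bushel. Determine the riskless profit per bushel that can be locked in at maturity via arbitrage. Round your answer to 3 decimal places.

Fair forward: F* = S·e^(carry·T), with carry = (r + u) = 0.0470 + 0.0270 = 0.0740
F* = 4.112 · e^(0.0740 × 6/12) = 4.112 · e^0.037000 = 4.112 × 1.037693 = $4.2670
Market $4.400 > fair $4.2670: forward overpriced → cash-and-carry (buy spot, short the forward).
At maturity, profit = |F_mkt − F*| = |4.400 − 4.2670| = $0.133 per bushel

$0.133 per bushel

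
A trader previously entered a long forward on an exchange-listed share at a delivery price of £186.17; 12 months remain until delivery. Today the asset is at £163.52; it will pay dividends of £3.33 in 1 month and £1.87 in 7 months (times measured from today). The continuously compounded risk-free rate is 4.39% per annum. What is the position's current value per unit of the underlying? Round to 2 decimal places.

-£19.79

PV(remaining dividends) I = 3.33·e^(−0.0439·1/12) + 1.87·e^(−0.0439·7/12) = 5.1406
Current forward F = (S − I)·e^(rT) = (163.52 − 5.1406)·e^(0.0439·12/12) = 158.3794 × 1.044878 = 165.4872
Value (long) = (F − K)·e^(−rT) = (165.4872 − 186.17) × 0.957050 = -19.7945
Value = -£19.79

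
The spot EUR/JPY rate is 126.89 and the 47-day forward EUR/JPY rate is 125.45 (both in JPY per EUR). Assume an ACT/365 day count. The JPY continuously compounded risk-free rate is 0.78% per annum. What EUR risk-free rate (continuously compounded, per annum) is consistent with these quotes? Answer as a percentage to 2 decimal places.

F = S·e^((r_JPY − r_EUR)T) ⇒ r_EUR = r_JPY − ln(F/S)/T
ln(125.45/126.89) = -0.011413; /(47/365) = -0.088633
r_EUR = 0.0078 + 0.088633 = 0.096433
r_EUR = 9.64%

9.64%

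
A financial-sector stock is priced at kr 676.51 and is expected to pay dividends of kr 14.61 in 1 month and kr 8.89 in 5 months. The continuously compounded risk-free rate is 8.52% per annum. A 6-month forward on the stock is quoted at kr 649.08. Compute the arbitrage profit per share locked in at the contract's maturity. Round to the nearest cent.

kr 32.78 per share

PV(dividends) I = 14.61·e^(−0.0852·1/12) + 8.89·e^(−0.0852·5/12) = 23.0866
Fair forward F* = (S − I)·e^(rT) = (676.51 − 23.0866)·e^0.042600 = 653.4234 × 1.043520 = 681.8604
Market kr 649.08 < fair 681.8604: forward underpriced → reverse cash-and-carry (short the stock, invest proceeds at r, pay the dividends, go long the forward).
Profit at T = |F_mkt − F*| = |649.08 − 681.8604| = kr 32.78 per share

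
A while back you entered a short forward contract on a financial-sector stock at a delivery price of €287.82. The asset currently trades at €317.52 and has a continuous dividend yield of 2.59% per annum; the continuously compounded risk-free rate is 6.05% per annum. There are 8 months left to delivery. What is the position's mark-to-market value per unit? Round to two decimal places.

Current fair forward for the remaining 8 months: F = S·e^((r − q)·T), (r − q) = 0.0605 − 0.0259 = 0.0346
F = 317.52 · e^(0.0346 × 8/12) = 317.52 × 1.023335 = 324.9293
Value of long forward = (F − K)·e^(−rT) = (324.9293 − 287.82) · e^(−0.0605·8/12)
= 37.1093 × 0.960469 = 35.64
Short position value = −(long value) = -€35.64

-€35.64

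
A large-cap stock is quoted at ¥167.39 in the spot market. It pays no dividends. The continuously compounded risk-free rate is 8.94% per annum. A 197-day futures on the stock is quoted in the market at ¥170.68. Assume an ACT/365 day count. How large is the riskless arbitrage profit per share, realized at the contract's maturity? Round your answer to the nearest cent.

¥4.98 per share

Fair futures: F* = S·e^(carry·T), with carry = r = 0.0894
F* = 167.39 · e^(0.0894 × 197/365) = 167.39 · e^0.048252 = 167.39 × 1.049435 = ¥175.6649
Market ¥170.68 < fair ¥175.6649: forward underpriced → reverse cash-and-carry (short spot, go long the forward).
At maturity, profit = |F_mkt − F*| = |170.68 − 175.6649| = ¥4.98 per share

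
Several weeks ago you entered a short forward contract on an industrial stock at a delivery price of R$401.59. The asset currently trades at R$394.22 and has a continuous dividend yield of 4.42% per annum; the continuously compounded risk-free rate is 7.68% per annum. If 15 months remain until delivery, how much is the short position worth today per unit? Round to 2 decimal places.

Current fair forward for the remaining 15 months: F = S·e^((r − q)·T), (r − q) = 0.0768 − 0.0442 = 0.0326
F = 394.22 · e^(0.0326 × 15/12) = 394.22 × 1.041592 = 410.6164
Value of long forward = (F − K)·e^(−rT) = (410.6164 − 401.59) · e^(−0.0768·15/12)
= 9.0264 × 0.908464 = 8.20
Short position value = −(long value) = -R$8.20

-R$8.20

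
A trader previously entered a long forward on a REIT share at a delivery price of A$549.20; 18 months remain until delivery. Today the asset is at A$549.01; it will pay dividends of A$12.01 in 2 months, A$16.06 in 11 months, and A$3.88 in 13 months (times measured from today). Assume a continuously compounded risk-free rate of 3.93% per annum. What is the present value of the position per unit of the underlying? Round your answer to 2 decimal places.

PV(remaining dividends) I = 12.01·e^(−0.0393·2/12) + 16.06·e^(−0.0393·11/12) + 3.88·e^(−0.0393·13/12) = 31.1416
Current forward F = (S − I)·e^(rT) = (549.01 − 31.1416)·e^(0.0393·18/12) = 517.8684 × 1.060722 = 549.3144
Value (long) = (F − K)·e^(−rT) = (549.3144 − 549.20) × 0.942754 = 0.1079
Value = A$0.11

A$0.11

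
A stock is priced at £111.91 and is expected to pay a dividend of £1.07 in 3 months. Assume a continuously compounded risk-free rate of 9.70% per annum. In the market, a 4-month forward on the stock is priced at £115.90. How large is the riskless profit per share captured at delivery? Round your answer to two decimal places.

£1.39 per share

PV(dividends) I = 1.07·e^(−0.0970·3/12) = 1.0444
Fair forward F* = (S − I)·e^(rT) = (111.91 − 1.0444)·e^0.032333 = 110.8656 × 1.032861 = 114.5088
Market £115.90 > fair 114.5088: forward overpriced → cash-and-carry (borrow at r, buy the stock and collect the dividends, short the forward).
Profit at T = |F_mkt − F*| = |115.90 − 114.5088| = £1.39 per share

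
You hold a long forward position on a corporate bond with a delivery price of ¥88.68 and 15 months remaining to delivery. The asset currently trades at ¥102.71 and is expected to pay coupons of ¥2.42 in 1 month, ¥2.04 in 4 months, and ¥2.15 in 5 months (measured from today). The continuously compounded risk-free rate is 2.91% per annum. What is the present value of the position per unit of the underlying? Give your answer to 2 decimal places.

¥10.64

PV(remaining coupons) I = 2.42·e^(−0.0291·1/12) + 2.04·e^(−0.0291·4/12) + 2.15·e^(−0.0291·5/12) = 6.5585
Current forward F = (S − I)·e^(rT) = (102.71 − 6.5585)·e^(0.0291·15/12) = 96.1515 × 1.037045 = 99.7134
Value (long) = (F − K)·e^(−rT) = (99.7134 − 88.68) × 0.964279 = 10.6393
Value = ¥10.64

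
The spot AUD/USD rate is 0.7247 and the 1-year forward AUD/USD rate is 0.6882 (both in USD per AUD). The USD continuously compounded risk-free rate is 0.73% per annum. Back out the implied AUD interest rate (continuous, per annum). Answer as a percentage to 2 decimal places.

F = S·e^((r_USD − r_AUD)T) ⇒ r_AUD = r_USD − ln(F/S)/T
ln(0.6882/0.7247) = -0.051678; /(12/12) = -0.051678
r_AUD = 0.0073 + 0.051678 = 0.058978
r_AUD = 5.90%

5.90%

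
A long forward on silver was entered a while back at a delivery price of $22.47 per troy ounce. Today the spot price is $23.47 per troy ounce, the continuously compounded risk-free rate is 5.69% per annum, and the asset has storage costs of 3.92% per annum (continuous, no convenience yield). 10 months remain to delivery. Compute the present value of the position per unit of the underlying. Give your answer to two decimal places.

Current fair forward for the remaining 10 months: F = S·e^((r + u)·T), (r + u) = 0.0569 + 0.0392 = 0.0961
F = 23.47 · e^(0.0961 × 10/12) = 23.47 × 1.083377 = 25.4269
Value of long forward = (F − K)·e^(−rT) = (25.4269 − 22.47) · e^(−0.0569·10/12)
= 2.9569 × 0.953690 = 2.82

$2.82 per troy ounce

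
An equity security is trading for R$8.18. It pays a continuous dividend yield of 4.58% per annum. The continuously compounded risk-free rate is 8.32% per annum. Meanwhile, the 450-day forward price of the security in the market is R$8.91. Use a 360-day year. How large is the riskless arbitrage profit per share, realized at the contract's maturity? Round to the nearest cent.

R$0.34 per share

Fair forward: F* = S·e^(carry·T), with carry = (r − q) = 0.0832 − 0.0458 = 0.0374
F* = 8.18 · e^(0.0374 × 450/360) = 8.18 · e^0.046750 = 8.18 × 1.047860 = R$8.5715
Market R$8.91 > fair R$8.5715: forward overpriced → cash-and-carry (buy spot, short the forward).
At maturity, profit = |F_mkt − F*| = |8.91 − 8.5715| = R$0.34 per share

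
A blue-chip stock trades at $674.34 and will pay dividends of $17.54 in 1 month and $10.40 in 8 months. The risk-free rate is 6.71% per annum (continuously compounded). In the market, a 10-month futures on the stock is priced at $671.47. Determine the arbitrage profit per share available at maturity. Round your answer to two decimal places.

PV(dividends) I = 17.54·e^(−0.0671·1/12) + 10.40·e^(−0.0671·8/12) = 27.3872
Fair futures F* = (S − I)·e^(rT) = (674.34 − 27.3872)·e^0.055917 = 646.9528 × 1.057510 = 684.1591
Market $671.47 < fair 684.1591: forward underpriced → reverse cash-and-carry (short the stock, invest proceeds at r, pay the dividends, go long the forward).
Profit at T = |F_mkt − F*| = |671.47 − 684.1591| = $12.69 per share

$12.69 per share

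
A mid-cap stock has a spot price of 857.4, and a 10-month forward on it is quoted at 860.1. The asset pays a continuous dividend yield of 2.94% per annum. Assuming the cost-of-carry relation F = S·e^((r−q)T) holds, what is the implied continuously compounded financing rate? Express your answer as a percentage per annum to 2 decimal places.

3.32%

From F = S·e^((r−q)T): (r − q) = ln(F/S)/T
ln(860.1/857.4) = ln(1.003149) = 0.003144
(r − q) = 0.003144 / (10/12) = 0.003773
r = ln(F/S)/T + q = 0.003773 + 0.0294 = 0.033173
r = 3.32%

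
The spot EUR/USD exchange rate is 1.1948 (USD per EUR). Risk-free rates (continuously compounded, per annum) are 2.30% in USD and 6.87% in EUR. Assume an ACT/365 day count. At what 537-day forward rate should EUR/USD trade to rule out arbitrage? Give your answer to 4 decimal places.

F = S·e^((r_USD − r_EUR)T) = 1.1948 · e^((0.0230 − 0.0687) × 537/365)
= 1.1948 · e^-0.067235 = 1.1948 × 0.934975
F = 1.1171 USD per EUR

1.1171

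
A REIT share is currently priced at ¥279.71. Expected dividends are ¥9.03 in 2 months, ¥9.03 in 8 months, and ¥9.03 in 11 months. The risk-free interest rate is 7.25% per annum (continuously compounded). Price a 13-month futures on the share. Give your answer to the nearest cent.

PV(dividends) I = 9.03·e^(−0.0725·2/12) + 9.03·e^(−0.0725·8/12) + 9.03·e^(−0.0725·11/12)
I = 8.9215 + 8.6039 + 8.4494 = 25.9748
F = (S − I)·e^(rT) = (279.71 − 25.9748) · e^(0.0725·13/12)
= 253.7352 · e^0.078542 = 253.7352 × 1.081709 = ¥274.47

¥274.47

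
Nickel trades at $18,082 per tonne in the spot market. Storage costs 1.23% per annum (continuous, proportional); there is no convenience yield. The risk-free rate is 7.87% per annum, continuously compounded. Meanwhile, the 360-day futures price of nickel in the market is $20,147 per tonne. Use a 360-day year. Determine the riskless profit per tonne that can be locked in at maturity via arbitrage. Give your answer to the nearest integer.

Fair futures: F* = S·e^(carry·T), with carry = (r + u) = 0.0787 + 0.0123 = 0.0910
F* = 18082 · e^(0.0910 × 360/360) = 18082 · e^0.091000 = 18082 × 1.095269 = $19804.6541
Market $20147 > fair $19804.6541: forward overpriced → cash-and-carry (buy spot, short the forward).
At maturity, profit = |F_mkt − F*| = |20147 − 19804.6541| = $342 per tonne

$342 per tonne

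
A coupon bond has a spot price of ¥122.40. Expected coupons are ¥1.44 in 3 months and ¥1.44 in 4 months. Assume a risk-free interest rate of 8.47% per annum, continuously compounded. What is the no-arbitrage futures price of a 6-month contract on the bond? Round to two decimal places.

PV(coupons) I = 1.44·e^(−0.0847·3/12) + 1.44·e^(−0.0847·4/12)
I = 1.4098 + 1.3999 = 2.8097
F = (S − I)·e^(rT) = (122.40 − 2.8097) · e^(0.0847·6/12)
= 119.5903 · e^0.042350 = 119.5903 × 1.043260 = ¥124.76

¥124.76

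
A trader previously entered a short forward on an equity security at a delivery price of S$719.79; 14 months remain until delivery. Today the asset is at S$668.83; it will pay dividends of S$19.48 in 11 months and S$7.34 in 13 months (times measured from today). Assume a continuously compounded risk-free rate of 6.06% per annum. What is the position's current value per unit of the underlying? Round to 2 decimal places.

S$27.13

PV(remaining dividends) I = 19.48·e^(−0.0606·11/12) + 7.34·e^(−0.0606·13/12) = 25.3010
Current forward F = (S − I)·e^(rT) = (668.83 − 25.3010)·e^(0.0606·14/12) = 643.5290 × 1.073259 = 690.6733
Value (long) = (F − K)·e^(−rT) = (690.6733 − 719.79) × 0.931741 = -27.1292
Short position value = −(long value) = S$27.13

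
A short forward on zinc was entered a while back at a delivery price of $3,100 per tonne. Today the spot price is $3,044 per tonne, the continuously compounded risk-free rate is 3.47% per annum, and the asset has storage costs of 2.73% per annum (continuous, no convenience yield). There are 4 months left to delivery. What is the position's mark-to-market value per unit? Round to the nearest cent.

-$7.48 per tonne

Current fair forward for the remaining 4 months: F = S·e^((r + u)·T), (r + u) = 0.0347 + 0.0273 = 0.0620
F = 3044 · e^(0.0620 × 4/12) = 3044 × 1.02088170 = 3107.5639
Value of long forward = (F − K)·e^(−rT) = (3107.5639 − 3100) · e^(−0.0347·4/12)
= 7.5639 × 0.98849997 = 7.48
Short position value = −(long value) = -$7.48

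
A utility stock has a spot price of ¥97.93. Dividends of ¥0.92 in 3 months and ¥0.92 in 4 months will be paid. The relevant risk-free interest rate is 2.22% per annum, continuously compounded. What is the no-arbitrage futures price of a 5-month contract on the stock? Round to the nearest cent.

PV(dividends) I = 0.92·e^(−0.0222·3/12) + 0.92·e^(−0.0222·4/12)
I = 0.9149 + 0.9132 = 1.8281
F = (S − I)·e^(rT) = (97.93 − 1.8281) · e^(0.0222·5/12)
= 96.1019 · e^0.009250 = 96.1019 × 1.009293 = ¥96.99

¥96.99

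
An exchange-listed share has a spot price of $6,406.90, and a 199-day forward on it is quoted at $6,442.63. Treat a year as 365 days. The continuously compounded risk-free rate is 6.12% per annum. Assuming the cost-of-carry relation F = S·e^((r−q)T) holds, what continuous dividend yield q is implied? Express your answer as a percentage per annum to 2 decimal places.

From F = S·e^((r−q)T): (r − q) = ln(F/S)/T
ln(6442.63/6406.90) = ln(1.005577) = 0.005562
(r − q) = 0.005562 / (199/365) = 0.010202
q = r − ln(F/S)/T = 0.0612 − 0.010202 = 0.050998
q = 5.10%

5.10%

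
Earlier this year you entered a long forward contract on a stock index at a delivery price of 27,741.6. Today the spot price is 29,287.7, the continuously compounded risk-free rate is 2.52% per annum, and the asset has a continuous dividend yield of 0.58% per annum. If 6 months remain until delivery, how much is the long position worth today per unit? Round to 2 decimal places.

Current fair forward for the remaining 6 months: F = S·e^((r − q)·T), (r − q) = 0.0252 − 0.0058 = 0.0194
F = 29287.7 · e^(0.0194 × 6/12) = 29287.7 × 1.00974720 = 29573.1731
Value of long forward = (F − K)·e^(−rT) = (29573.1731 − 27741.6) · e^(−0.0252·6/12)
= 1831.5731 × 0.98747905 = 1808.64

1808.64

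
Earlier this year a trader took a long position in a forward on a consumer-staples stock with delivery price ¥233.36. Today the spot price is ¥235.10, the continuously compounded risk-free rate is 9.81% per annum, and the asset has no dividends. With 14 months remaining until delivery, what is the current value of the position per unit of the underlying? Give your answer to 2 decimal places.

Current fair forward for the remaining 14 months: F = S·e^(r·T), r = 0.0981
F = 235.10 · e^(0.0981 × 14/12) = 235.10 × 1.121257 = 263.6075
Value of long forward = (F − K)·e^(−rT) = (263.6075 − 233.36) · e^(−0.0981·14/12)
= 30.2475 × 0.891857 = 26.98

¥26.98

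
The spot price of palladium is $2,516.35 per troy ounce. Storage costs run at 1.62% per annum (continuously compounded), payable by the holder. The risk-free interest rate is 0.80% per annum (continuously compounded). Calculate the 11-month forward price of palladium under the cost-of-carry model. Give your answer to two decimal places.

$2,572.79 per troy ounce

Net carry = r + u − y = 0.0080 + 0.0162 − 0.0000 = 0.0242
F = S·e^((r+u−y)T) = 2516.35 · e^(0.0242 × 11/12) = 2516.35 · e^0.02218333
= 2516.35 × 1.02243121 = $2,572.79 per troy ounce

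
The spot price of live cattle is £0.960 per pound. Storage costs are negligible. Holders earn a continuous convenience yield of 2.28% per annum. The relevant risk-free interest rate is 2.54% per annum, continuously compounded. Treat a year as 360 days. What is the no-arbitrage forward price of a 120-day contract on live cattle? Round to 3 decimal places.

£0.961 per pound

Net carry = r + u − y = 0.0254 + 0.0000 − 0.0228 = 0.0026
F = S·e^((r+u−y)T) = 0.960 · e^(0.0026 × 120/360) = 0.960 · e^0.000867
= 0.960 × 1.000867 = £0.961 per pound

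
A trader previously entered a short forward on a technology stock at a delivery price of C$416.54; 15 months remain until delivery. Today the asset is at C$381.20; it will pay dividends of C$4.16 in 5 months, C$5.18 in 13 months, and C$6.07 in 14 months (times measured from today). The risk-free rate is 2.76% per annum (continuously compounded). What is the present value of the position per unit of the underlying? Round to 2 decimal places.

PV(remaining dividends) I = 4.16·e^(−0.0276·5/12) + 5.18·e^(−0.0276·13/12) + 6.07·e^(−0.0276·14/12) = 15.0175
Current forward F = (S − I)·e^(rT) = (381.20 − 15.0175)·e^(0.0276·15/12) = 366.1825 × 1.035102 = 379.0362
Value (long) = (F − K)·e^(−rT) = (379.0362 − 416.54) × 0.966088 = -36.2320
Short position value = −(long value) = C$36.23

C$36.23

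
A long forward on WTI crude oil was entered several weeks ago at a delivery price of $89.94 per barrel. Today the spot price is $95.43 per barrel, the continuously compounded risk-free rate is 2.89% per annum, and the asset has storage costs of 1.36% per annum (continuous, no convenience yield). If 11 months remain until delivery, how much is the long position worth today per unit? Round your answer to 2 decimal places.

Current fair forward for the remaining 11 months: F = S·e^((r + u)·T), (r + u) = 0.0289 + 0.0136 = 0.0425
F = 95.43 · e^(0.0425 × 11/12) = 95.43 × 1.039727 = 99.2211
Value of long forward = (F − K)·e^(−rT) = (99.2211 − 89.94) · e^(−0.0289·11/12)
= 9.2811 × 0.973856 = 9.04

$9.04 per barrel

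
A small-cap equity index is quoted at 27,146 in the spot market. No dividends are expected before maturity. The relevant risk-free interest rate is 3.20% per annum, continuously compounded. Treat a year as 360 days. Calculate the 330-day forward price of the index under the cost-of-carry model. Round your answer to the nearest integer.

27,954

F = S·e^(rT) = 27146 · e^(0.0320 × 330/360)
= 27146 · e^0.029333 = 27146 × 1.029767
F = 27,954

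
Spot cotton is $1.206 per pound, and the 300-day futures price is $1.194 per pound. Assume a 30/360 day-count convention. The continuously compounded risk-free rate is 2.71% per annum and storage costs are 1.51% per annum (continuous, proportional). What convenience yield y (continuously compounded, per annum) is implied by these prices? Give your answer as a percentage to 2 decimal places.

F = S·e^((r+u−y)T) ⇒ (r+u−y) = ln(F/S)/T
ln(1.194/1.206) = -0.010000; /T ⇒ -0.012000
y = r + u − ln(F/S)/T = 0.0271 + 0.0151 + 0.012000 = 0.054200
y = 5.42%

5.42%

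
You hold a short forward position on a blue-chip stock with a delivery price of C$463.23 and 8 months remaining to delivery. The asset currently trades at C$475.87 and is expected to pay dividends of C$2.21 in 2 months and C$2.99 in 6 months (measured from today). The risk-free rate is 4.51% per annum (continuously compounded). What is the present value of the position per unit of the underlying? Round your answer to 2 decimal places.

-C$21.24

PV(remaining dividends) I = 2.21·e^(−0.0451·2/12) + 2.99·e^(−0.0451·6/12) = 5.1168
Current forward F = (S − I)·e^(rT) = (475.87 − 5.1168)·e^(0.0451·8/12) = 470.7532 × 1.030523 = 485.1220
Value (long) = (F − K)·e^(−rT) = (485.1220 − 463.23) × 0.970381 = 21.2436
Short position value = −(long value) = -C$21.24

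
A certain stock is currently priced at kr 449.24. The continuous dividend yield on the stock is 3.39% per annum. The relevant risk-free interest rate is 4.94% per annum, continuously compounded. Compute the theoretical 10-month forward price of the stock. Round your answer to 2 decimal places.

F = S·e^((r − q)T) = 449.24 · e^((0.0494 − 0.0339) × 10/12)
= 449.24 · e^0.012917 = 449.24 × 1.013001
F = kr 455.08

kr 455.08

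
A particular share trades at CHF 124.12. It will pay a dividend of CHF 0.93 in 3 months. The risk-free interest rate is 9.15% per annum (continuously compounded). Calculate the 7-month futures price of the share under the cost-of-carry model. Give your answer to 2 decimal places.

CHF 129.97

PV(dividends) I = 0.93·e^(−0.0915·3/12)
I = 0.9090
F = (S − I)·e^(rT) = (124.12 − 0.9090) · e^(0.0915·7/12)
= 123.2110 · e^0.053375 = 123.2110 × 1.054825 = CHF 129.97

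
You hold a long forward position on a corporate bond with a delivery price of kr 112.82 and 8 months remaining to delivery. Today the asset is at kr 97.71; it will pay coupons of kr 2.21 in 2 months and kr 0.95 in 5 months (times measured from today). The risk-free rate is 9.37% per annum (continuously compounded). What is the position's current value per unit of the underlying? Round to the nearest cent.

PV(remaining coupons) I = 2.21·e^(−0.0937·2/12) + 0.95·e^(−0.0937·5/12) = 3.0894
Current forward F = (S − I)·e^(rT) = (97.71 − 3.0894)·e^(0.0937·8/12) = 94.6206 × 1.064459 = 100.7197
Value (long) = (F − K)·e^(−rT) = (100.7197 − 112.82) × 0.939444 = -11.3676
Value = -kr 11.37

-kr 11.37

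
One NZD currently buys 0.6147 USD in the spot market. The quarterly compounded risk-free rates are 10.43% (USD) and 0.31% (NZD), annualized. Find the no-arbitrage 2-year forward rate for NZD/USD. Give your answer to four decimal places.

By covered interest parity, F = S · (1+r_USD/4)^(4T) / (1+r_NZD/4)^(4T)
= 0.6147 × 1.228663 / 1.006217 = 0.6147 × 1.221072
F = 0.7506 USD per NZD

0.7506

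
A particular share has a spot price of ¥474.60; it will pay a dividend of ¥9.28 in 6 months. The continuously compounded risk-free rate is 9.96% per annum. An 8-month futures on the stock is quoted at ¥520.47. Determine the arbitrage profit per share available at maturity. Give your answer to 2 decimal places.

PV(dividends) I = 9.28·e^(−0.0996·6/12) = 8.8292
Fair futures F* = (S − I)·e^(rT) = (474.60 − 8.8292)·e^0.066400 = 465.7708 × 1.068654 = 497.7478
Market ¥520.47 > fair 497.7478: forward overpriced → cash-and-carry (borrow at r, buy the stock and collect the dividends, short the forward).
Profit at T = |F_mkt − F*| = |520.47 − 497.7478| = ¥22.72 per share

¥22.72 per share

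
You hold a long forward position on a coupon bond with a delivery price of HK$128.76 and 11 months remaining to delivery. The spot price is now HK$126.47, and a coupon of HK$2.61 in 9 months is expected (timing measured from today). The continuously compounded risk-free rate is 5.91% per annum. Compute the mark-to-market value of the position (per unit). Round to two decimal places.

PV(remaining coupons) I = 2.61·e^(−0.0591·9/12) = 2.4968
Current forward F = (S − I)·e^(rT) = (126.47 − 2.4968)·e^(0.0591·11/12) = 123.9732 × 1.055669 = 130.8747
Value (long) = (F − K)·e^(−rT) = (130.8747 − 128.76) × 0.947266 = 2.0032
Value = HK$2.00

HK$2.00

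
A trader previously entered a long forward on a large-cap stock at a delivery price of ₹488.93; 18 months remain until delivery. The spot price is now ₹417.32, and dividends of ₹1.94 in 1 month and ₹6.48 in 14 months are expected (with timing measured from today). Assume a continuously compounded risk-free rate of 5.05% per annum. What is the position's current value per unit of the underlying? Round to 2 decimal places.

PV(remaining dividends) I = 1.94·e^(−0.0505·1/12) + 6.48·e^(−0.0505·14/12) = 8.0411
Current forward F = (S − I)·e^(rT) = (417.32 − 8.0411)·e^(0.0505·18/12) = 409.2789 × 1.078693 = 441.4863
Value (long) = (F − K)·e^(−rT) = (441.4863 − 488.93) × 0.927048 = -43.9826
Value = -₹43.98

-₹43.98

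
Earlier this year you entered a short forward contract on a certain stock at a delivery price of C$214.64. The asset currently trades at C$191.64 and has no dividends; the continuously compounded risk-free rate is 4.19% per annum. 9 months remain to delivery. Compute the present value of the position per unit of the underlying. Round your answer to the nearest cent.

Current fair forward for the remaining 9 months: F = S·e^(r·T), r = 0.0419
F = 191.64 · e^(0.0419 × 9/12) = 191.64 × 1.031924 = 197.7579
Value of long forward = (F − K)·e^(−rT) = (197.7579 − 214.64) · e^(−0.0419·9/12)
= -16.8821 × 0.969064 = -16.36
Short position value = −(long value) = C$16.36

C$16.36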